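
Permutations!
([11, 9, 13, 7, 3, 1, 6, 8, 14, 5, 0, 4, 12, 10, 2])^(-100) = (14)(1 5 9)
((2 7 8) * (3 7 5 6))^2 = ((2 5 6 3 7 8))^2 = (2 6 7)(3 8 5)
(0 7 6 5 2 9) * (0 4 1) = [7, 0, 9, 3, 1, 2, 5, 6, 8, 4] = (0 7 6 5 2 9 4 1)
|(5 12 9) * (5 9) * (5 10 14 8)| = 5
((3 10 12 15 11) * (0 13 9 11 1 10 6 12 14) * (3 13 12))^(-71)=((0 12 15 1 10 14)(3 6)(9 11 13))^(-71)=(0 12 15 1 10 14)(3 6)(9 11 13)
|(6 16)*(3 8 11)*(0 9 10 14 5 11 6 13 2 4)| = |(0 9 10 14 5 11 3 8 6 16 13 2 4)| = 13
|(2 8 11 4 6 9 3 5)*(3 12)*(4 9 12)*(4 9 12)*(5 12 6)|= 6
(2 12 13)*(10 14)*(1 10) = (1 10 14)(2 12 13) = [0, 10, 12, 3, 4, 5, 6, 7, 8, 9, 14, 11, 13, 2, 1]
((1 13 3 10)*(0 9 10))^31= (0 9 10 1 13 3)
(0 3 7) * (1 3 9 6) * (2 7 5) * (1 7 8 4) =[9, 3, 8, 5, 1, 2, 7, 0, 4, 6] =(0 9 6 7)(1 3 5 2 8 4)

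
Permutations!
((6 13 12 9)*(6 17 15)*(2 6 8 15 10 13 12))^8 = (2 6 12 9 17 10 13)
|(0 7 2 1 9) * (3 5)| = |(0 7 2 1 9)(3 5)| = 10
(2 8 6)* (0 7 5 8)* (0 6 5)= [7, 1, 6, 3, 4, 8, 2, 0, 5]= (0 7)(2 6)(5 8)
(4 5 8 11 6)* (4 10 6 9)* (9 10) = [0, 1, 2, 3, 5, 8, 9, 7, 11, 4, 6, 10] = (4 5 8 11 10 6 9)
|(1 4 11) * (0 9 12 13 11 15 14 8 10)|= 11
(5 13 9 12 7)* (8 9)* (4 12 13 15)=[0, 1, 2, 3, 12, 15, 6, 5, 9, 13, 10, 11, 7, 8, 14, 4]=(4 12 7 5 15)(8 9 13)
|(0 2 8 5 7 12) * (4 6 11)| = 6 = |(0 2 8 5 7 12)(4 6 11)|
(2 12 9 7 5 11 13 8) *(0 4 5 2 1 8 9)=(0 4 5 11 13 9 7 2 12)(1 8)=[4, 8, 12, 3, 5, 11, 6, 2, 1, 7, 10, 13, 0, 9]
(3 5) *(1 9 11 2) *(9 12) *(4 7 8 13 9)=(1 12 4 7 8 13 9 11 2)(3 5)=[0, 12, 1, 5, 7, 3, 6, 8, 13, 11, 10, 2, 4, 9]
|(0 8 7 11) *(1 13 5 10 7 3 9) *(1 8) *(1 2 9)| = 11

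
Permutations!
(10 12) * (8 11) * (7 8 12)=(7 8 11 12 10)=[0, 1, 2, 3, 4, 5, 6, 8, 11, 9, 7, 12, 10]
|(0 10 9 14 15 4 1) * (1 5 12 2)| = |(0 10 9 14 15 4 5 12 2 1)| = 10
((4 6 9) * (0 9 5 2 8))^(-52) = (0 5 9 2 4 8 6)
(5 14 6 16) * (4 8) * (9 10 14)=(4 8)(5 9 10 14 6 16)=[0, 1, 2, 3, 8, 9, 16, 7, 4, 10, 14, 11, 12, 13, 6, 15, 5]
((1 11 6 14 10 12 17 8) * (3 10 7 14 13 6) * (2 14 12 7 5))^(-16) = ((1 11 3 10 7 12 17 8)(2 14 5)(6 13))^(-16) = (17)(2 5 14)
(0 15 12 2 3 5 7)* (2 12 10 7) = (0 15 10 7)(2 3 5) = [15, 1, 3, 5, 4, 2, 6, 0, 8, 9, 7, 11, 12, 13, 14, 10]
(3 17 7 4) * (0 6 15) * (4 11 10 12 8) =(0 6 15)(3 17 7 11 10 12 8 4) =[6, 1, 2, 17, 3, 5, 15, 11, 4, 9, 12, 10, 8, 13, 14, 0, 16, 7]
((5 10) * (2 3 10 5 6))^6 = (2 10)(3 6)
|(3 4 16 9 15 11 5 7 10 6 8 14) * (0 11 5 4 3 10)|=8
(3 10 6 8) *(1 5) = [0, 5, 2, 10, 4, 1, 8, 7, 3, 9, 6] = (1 5)(3 10 6 8)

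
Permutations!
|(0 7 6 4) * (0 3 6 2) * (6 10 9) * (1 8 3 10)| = 12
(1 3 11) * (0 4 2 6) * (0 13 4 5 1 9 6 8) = [5, 3, 8, 11, 2, 1, 13, 7, 0, 6, 10, 9, 12, 4] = (0 5 1 3 11 9 6 13 4 2 8)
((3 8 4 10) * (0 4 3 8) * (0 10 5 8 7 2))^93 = ((0 4 5 8 3 10 7 2))^93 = (0 10 5 2 3 4 7 8)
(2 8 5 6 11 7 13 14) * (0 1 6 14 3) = (0 1 6 11 7 13 3)(2 8 5 14) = [1, 6, 8, 0, 4, 14, 11, 13, 5, 9, 10, 7, 12, 3, 2]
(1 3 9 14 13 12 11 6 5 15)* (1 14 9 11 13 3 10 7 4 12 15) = [0, 10, 2, 11, 12, 1, 5, 4, 8, 9, 7, 6, 13, 15, 3, 14] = (1 10 7 4 12 13 15 14 3 11 6 5)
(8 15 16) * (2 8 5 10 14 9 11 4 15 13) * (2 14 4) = (2 8 13 14 9 11)(4 15 16 5 10) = [0, 1, 8, 3, 15, 10, 6, 7, 13, 11, 4, 2, 12, 14, 9, 16, 5]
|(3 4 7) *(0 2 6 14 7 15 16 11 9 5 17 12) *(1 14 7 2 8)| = |(0 8 1 14 2 6 7 3 4 15 16 11 9 5 17 12)| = 16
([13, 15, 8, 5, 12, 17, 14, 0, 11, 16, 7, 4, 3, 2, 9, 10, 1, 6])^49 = (0 16 5 8 10 14 12 13 1 17 11 7 9 3 2 15 6 4)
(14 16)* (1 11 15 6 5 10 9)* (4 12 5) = [0, 11, 2, 3, 12, 10, 4, 7, 8, 1, 9, 15, 5, 13, 16, 6, 14] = (1 11 15 6 4 12 5 10 9)(14 16)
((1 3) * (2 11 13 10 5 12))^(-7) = ((1 3)(2 11 13 10 5 12))^(-7) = (1 3)(2 12 5 10 13 11)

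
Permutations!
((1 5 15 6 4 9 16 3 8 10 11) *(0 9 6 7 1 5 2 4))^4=((0 9 16 3 8 10 11 5 15 7 1 2 4 6))^4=(0 8 15 4 16 11 1)(2 9 10 7 6 3 5)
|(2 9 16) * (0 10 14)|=3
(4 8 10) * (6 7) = [0, 1, 2, 3, 8, 5, 7, 6, 10, 9, 4] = (4 8 10)(6 7)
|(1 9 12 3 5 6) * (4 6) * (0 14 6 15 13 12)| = 30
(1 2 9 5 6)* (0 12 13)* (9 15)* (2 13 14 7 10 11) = [12, 13, 15, 3, 4, 6, 1, 10, 8, 5, 11, 2, 14, 0, 7, 9] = (0 12 14 7 10 11 2 15 9 5 6 1 13)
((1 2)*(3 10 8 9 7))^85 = ((1 2)(3 10 8 9 7))^85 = (10)(1 2)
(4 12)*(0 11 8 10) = (0 11 8 10)(4 12) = [11, 1, 2, 3, 12, 5, 6, 7, 10, 9, 0, 8, 4]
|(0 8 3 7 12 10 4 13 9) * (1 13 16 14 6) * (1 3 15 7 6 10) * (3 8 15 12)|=20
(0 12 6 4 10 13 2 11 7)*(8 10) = [12, 1, 11, 3, 8, 5, 4, 0, 10, 9, 13, 7, 6, 2] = (0 12 6 4 8 10 13 2 11 7)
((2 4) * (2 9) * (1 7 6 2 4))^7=(1 2 6 7)(4 9)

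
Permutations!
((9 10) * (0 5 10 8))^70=((0 5 10 9 8))^70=(10)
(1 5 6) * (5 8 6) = (1 8 6) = [0, 8, 2, 3, 4, 5, 1, 7, 6]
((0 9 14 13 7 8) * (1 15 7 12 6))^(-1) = ((0 9 14 13 12 6 1 15 7 8))^(-1) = (0 8 7 15 1 6 12 13 14 9)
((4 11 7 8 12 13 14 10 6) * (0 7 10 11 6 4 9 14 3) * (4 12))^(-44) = ((0 7 8 4 6 9 14 11 10 12 13 3))^(-44) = (0 6 10)(3 4 11)(7 9 12)(8 14 13)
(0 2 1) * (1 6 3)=[2, 0, 6, 1, 4, 5, 3]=(0 2 6 3 1)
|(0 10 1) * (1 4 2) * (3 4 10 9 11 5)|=8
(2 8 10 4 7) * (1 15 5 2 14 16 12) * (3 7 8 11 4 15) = (1 3 7 14 16 12)(2 11 4 8 10 15 5) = [0, 3, 11, 7, 8, 2, 6, 14, 10, 9, 15, 4, 1, 13, 16, 5, 12]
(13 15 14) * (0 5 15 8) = (0 5 15 14 13 8) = [5, 1, 2, 3, 4, 15, 6, 7, 0, 9, 10, 11, 12, 8, 13, 14]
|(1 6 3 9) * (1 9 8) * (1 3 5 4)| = 4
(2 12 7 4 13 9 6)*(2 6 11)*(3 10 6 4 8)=(2 12 7 8 3 10 6 4 13 9 11)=[0, 1, 12, 10, 13, 5, 4, 8, 3, 11, 6, 2, 7, 9]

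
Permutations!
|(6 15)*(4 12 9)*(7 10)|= |(4 12 9)(6 15)(7 10)|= 6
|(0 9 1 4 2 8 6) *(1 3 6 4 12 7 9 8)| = 10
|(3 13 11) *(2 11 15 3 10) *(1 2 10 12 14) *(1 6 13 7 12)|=21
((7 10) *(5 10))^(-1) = ((5 10 7))^(-1) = (5 7 10)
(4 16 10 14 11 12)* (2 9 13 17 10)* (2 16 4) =(2 9 13 17 10 14 11 12) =[0, 1, 9, 3, 4, 5, 6, 7, 8, 13, 14, 12, 2, 17, 11, 15, 16, 10]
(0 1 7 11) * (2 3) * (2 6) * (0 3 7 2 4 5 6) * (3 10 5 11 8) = (0 1 2 7 8 3)(4 11 10 5 6) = [1, 2, 7, 0, 11, 6, 4, 8, 3, 9, 5, 10]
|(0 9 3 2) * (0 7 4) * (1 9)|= 7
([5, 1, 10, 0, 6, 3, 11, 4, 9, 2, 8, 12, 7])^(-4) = [3, 1, 2, 5, 6, 0, 11, 4, 8, 9, 10, 12, 7]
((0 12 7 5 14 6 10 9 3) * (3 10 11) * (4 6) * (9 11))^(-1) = (0 3 11 10 9 6 4 14 5 7 12)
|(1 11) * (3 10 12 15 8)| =10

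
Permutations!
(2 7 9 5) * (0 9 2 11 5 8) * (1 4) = (0 9 8)(1 4)(2 7)(5 11) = [9, 4, 7, 3, 1, 11, 6, 2, 0, 8, 10, 5]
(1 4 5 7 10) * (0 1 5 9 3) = (0 1 4 9 3)(5 7 10) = [1, 4, 2, 0, 9, 7, 6, 10, 8, 3, 5]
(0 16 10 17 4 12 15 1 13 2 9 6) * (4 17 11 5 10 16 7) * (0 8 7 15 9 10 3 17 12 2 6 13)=(0 15 1)(2 10 11 5 3 17 12 9 13 6 8 7 4)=[15, 0, 10, 17, 2, 3, 8, 4, 7, 13, 11, 5, 9, 6, 14, 1, 16, 12]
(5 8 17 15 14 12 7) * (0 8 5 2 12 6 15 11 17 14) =[8, 1, 12, 3, 4, 5, 15, 2, 14, 9, 10, 17, 7, 13, 6, 0, 16, 11] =(0 8 14 6 15)(2 12 7)(11 17)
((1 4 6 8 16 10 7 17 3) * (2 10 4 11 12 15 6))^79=(1 11 12 15 6 8 16 4 2 10 7 17 3)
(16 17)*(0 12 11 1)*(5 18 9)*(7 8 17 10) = (0 12 11 1)(5 18 9)(7 8 17 16 10) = [12, 0, 2, 3, 4, 18, 6, 8, 17, 5, 7, 1, 11, 13, 14, 15, 10, 16, 9]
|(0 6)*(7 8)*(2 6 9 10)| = 10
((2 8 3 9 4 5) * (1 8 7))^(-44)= (1 4)(2 3)(5 8)(7 9)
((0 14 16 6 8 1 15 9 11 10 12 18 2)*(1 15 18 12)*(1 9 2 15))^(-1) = (0 2 15 18 1 8 6 16 14)(9 10 11)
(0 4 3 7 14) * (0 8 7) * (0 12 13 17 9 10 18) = [4, 1, 2, 12, 3, 5, 6, 14, 7, 10, 18, 11, 13, 17, 8, 15, 16, 9, 0] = (0 4 3 12 13 17 9 10 18)(7 14 8)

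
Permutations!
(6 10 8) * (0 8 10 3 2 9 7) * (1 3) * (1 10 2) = (0 8 6 10 2 9 7)(1 3) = [8, 3, 9, 1, 4, 5, 10, 0, 6, 7, 2]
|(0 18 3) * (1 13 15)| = |(0 18 3)(1 13 15)| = 3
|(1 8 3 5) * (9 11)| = |(1 8 3 5)(9 11)| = 4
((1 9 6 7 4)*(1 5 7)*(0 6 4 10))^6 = (0 7 4 1)(5 9 6 10)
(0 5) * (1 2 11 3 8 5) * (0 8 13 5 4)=(0 1 2 11 3 13 5 8 4)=[1, 2, 11, 13, 0, 8, 6, 7, 4, 9, 10, 3, 12, 5]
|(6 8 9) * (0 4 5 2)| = 12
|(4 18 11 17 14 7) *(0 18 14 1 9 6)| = |(0 18 11 17 1 9 6)(4 14 7)| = 21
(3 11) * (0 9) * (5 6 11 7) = (0 9)(3 7 5 6 11) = [9, 1, 2, 7, 4, 6, 11, 5, 8, 0, 10, 3]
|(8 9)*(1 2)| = |(1 2)(8 9)| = 2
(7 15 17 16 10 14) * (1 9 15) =(1 9 15 17 16 10 14 7) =[0, 9, 2, 3, 4, 5, 6, 1, 8, 15, 14, 11, 12, 13, 7, 17, 10, 16]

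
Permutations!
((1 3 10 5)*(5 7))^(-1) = ((1 3 10 7 5))^(-1) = (1 5 7 10 3)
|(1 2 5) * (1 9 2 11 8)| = |(1 11 8)(2 5 9)| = 3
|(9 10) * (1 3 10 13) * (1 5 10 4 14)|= 4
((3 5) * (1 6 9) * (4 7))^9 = (9)(3 5)(4 7)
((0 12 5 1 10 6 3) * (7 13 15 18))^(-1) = ((0 12 5 1 10 6 3)(7 13 15 18))^(-1) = (0 3 6 10 1 5 12)(7 18 15 13)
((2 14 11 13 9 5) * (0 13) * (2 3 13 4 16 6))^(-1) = (0 11 14 2 6 16 4)(3 5 9 13)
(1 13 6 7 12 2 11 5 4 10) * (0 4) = (0 4 10 1 13 6 7 12 2 11 5) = [4, 13, 11, 3, 10, 0, 7, 12, 8, 9, 1, 5, 2, 6]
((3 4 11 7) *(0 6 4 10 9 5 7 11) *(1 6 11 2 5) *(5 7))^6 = ((0 11 2 7 3 10 9 1 6 4))^6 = (0 9 2 6 3)(1 7 4 10 11)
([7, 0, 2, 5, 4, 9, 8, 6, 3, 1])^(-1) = (0 1 9 5 3 8 6 7)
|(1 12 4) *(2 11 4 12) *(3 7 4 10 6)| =|(12)(1 2 11 10 6 3 7 4)| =8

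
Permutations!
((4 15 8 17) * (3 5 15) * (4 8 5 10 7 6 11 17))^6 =((3 10 7 6 11 17 8 4)(5 15))^6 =(3 8 11 7)(4 17 6 10)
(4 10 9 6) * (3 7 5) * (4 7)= (3 4 10 9 6 7 5)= [0, 1, 2, 4, 10, 3, 7, 5, 8, 6, 9]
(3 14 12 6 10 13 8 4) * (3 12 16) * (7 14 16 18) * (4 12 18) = (3 16)(4 18 7 14)(6 10 13 8 12) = [0, 1, 2, 16, 18, 5, 10, 14, 12, 9, 13, 11, 6, 8, 4, 15, 3, 17, 7]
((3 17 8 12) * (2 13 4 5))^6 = ((2 13 4 5)(3 17 8 12))^6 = (2 4)(3 8)(5 13)(12 17)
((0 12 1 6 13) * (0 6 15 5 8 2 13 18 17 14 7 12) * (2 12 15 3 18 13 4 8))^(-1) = (1 12 8 4 2 5 15 7 14 17 18 3)(6 13)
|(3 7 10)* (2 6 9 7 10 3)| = 6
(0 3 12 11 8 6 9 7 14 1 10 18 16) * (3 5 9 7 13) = (0 5 9 13 3 12 11 8 6 7 14 1 10 18 16) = [5, 10, 2, 12, 4, 9, 7, 14, 6, 13, 18, 8, 11, 3, 1, 15, 0, 17, 16]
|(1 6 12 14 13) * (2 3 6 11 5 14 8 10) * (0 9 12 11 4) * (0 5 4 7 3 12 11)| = 44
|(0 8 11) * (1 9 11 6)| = 6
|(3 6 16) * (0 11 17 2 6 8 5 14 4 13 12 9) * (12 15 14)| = 44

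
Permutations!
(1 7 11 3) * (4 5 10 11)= [0, 7, 2, 1, 5, 10, 6, 4, 8, 9, 11, 3]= (1 7 4 5 10 11 3)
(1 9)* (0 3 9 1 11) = (0 3 9 11) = [3, 1, 2, 9, 4, 5, 6, 7, 8, 11, 10, 0]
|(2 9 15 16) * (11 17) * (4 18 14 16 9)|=10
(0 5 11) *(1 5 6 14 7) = (0 6 14 7 1 5 11) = [6, 5, 2, 3, 4, 11, 14, 1, 8, 9, 10, 0, 12, 13, 7]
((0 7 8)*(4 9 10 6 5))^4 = (0 7 8)(4 5 6 10 9)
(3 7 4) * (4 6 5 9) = [0, 1, 2, 7, 3, 9, 5, 6, 8, 4] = (3 7 6 5 9 4)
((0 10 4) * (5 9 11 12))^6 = ((0 10 4)(5 9 11 12))^6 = (5 11)(9 12)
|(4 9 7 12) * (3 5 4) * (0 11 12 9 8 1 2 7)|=11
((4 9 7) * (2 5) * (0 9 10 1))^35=(0 1 10 4 7 9)(2 5)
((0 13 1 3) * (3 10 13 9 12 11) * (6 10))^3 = ((0 9 12 11 3)(1 6 10 13))^3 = (0 11 9 3 12)(1 13 10 6)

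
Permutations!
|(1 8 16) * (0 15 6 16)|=6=|(0 15 6 16 1 8)|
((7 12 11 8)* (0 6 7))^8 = ((0 6 7 12 11 8))^8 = (0 7 11)(6 12 8)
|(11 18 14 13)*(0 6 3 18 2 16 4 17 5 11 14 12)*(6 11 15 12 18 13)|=36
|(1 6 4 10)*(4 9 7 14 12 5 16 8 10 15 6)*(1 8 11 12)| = |(1 4 15 6 9 7 14)(5 16 11 12)(8 10)| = 28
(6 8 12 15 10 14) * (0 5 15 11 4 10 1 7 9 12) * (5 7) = (0 7 9 12 11 4 10 14 6 8)(1 5 15) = [7, 5, 2, 3, 10, 15, 8, 9, 0, 12, 14, 4, 11, 13, 6, 1]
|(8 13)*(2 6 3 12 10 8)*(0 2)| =|(0 2 6 3 12 10 8 13)| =8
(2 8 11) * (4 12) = [0, 1, 8, 3, 12, 5, 6, 7, 11, 9, 10, 2, 4] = (2 8 11)(4 12)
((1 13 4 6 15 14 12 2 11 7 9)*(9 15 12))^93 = (1 2 9 12 14 6 15 4 7 13 11)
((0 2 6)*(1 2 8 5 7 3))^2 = ((0 8 5 7 3 1 2 6))^2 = (0 5 3 2)(1 6 8 7)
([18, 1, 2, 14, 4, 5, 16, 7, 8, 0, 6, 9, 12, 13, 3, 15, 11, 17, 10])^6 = (0 9 11 16 6 10 18)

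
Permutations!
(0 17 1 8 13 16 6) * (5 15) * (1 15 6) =(0 17 15 5 6)(1 8 13 16) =[17, 8, 2, 3, 4, 6, 0, 7, 13, 9, 10, 11, 12, 16, 14, 5, 1, 15]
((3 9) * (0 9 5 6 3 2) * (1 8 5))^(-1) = (0 2 9)(1 3 6 5 8)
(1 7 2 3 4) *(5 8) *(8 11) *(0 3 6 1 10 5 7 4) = (0 3)(1 4 10 5 11 8 7 2 6) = [3, 4, 6, 0, 10, 11, 1, 2, 7, 9, 5, 8]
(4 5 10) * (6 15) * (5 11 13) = (4 11 13 5 10)(6 15) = [0, 1, 2, 3, 11, 10, 15, 7, 8, 9, 4, 13, 12, 5, 14, 6]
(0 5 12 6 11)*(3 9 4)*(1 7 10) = (0 5 12 6 11)(1 7 10)(3 9 4) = [5, 7, 2, 9, 3, 12, 11, 10, 8, 4, 1, 0, 6]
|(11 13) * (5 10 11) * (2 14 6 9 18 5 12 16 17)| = |(2 14 6 9 18 5 10 11 13 12 16 17)| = 12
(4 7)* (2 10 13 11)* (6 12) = (2 10 13 11)(4 7)(6 12) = [0, 1, 10, 3, 7, 5, 12, 4, 8, 9, 13, 2, 6, 11]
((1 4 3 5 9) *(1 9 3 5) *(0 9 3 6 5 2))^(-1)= ((0 9 3 1 4 2)(5 6))^(-1)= (0 2 4 1 3 9)(5 6)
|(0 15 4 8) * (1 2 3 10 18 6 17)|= |(0 15 4 8)(1 2 3 10 18 6 17)|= 28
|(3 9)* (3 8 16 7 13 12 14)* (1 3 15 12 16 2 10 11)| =21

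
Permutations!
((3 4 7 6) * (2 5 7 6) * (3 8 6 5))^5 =(6 8) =((2 3 4 5 7)(6 8))^5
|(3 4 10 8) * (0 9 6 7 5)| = 20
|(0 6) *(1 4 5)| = |(0 6)(1 4 5)| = 6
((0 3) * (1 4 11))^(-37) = (0 3)(1 11 4) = ((0 3)(1 4 11))^(-37)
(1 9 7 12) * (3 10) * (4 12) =(1 9 7 4 12)(3 10) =[0, 9, 2, 10, 12, 5, 6, 4, 8, 7, 3, 11, 1]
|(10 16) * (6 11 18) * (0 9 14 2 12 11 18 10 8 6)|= 11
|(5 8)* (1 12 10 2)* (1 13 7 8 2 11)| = 20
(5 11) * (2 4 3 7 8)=(2 4 3 7 8)(5 11)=[0, 1, 4, 7, 3, 11, 6, 8, 2, 9, 10, 5]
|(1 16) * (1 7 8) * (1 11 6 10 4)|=|(1 16 7 8 11 6 10 4)|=8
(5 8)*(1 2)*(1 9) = (1 2 9)(5 8) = [0, 2, 9, 3, 4, 8, 6, 7, 5, 1]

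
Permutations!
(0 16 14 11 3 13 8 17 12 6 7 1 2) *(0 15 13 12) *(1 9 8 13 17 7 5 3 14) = [16, 2, 15, 12, 4, 3, 5, 9, 7, 8, 10, 14, 6, 13, 11, 17, 1, 0] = (0 16 1 2 15 17)(3 12 6 5)(7 9 8)(11 14)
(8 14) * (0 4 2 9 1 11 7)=(0 4 2 9 1 11 7)(8 14)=[4, 11, 9, 3, 2, 5, 6, 0, 14, 1, 10, 7, 12, 13, 8]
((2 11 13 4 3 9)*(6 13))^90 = ((2 11 6 13 4 3 9))^90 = (2 9 3 4 13 6 11)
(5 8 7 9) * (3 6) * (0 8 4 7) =(0 8)(3 6)(4 7 9 5) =[8, 1, 2, 6, 7, 4, 3, 9, 0, 5]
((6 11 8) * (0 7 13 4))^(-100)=(13)(6 8 11)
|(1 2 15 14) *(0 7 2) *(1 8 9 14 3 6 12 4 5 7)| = 24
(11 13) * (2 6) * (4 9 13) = (2 6)(4 9 13 11) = [0, 1, 6, 3, 9, 5, 2, 7, 8, 13, 10, 4, 12, 11]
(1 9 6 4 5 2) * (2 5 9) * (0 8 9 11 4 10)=(0 8 9 6 10)(1 2)(4 11)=[8, 2, 1, 3, 11, 5, 10, 7, 9, 6, 0, 4]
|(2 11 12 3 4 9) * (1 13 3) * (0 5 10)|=24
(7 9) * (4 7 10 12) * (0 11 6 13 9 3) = (0 11 6 13 9 10 12 4 7 3) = [11, 1, 2, 0, 7, 5, 13, 3, 8, 10, 12, 6, 4, 9]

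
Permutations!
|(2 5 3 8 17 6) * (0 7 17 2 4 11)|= 12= |(0 7 17 6 4 11)(2 5 3 8)|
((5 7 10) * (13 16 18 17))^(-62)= ((5 7 10)(13 16 18 17))^(-62)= (5 7 10)(13 18)(16 17)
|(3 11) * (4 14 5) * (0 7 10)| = 6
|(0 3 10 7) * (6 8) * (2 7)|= 10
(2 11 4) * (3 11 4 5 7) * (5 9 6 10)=[0, 1, 4, 11, 2, 7, 10, 3, 8, 6, 5, 9]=(2 4)(3 11 9 6 10 5 7)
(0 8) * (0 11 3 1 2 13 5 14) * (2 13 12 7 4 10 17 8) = (0 2 12 7 4 10 17 8 11 3 1 13 5 14) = [2, 13, 12, 1, 10, 14, 6, 4, 11, 9, 17, 3, 7, 5, 0, 15, 16, 8]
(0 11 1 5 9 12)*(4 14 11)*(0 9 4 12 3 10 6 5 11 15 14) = (0 12 9 3 10 6 5 4)(1 11)(14 15) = [12, 11, 2, 10, 0, 4, 5, 7, 8, 3, 6, 1, 9, 13, 15, 14]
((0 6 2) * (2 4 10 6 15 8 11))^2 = (0 8 2 15 11)(4 6 10)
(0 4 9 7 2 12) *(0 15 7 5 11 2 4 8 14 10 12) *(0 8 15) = (0 15 7 4 9 5 11 2 8 14 10 12) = [15, 1, 8, 3, 9, 11, 6, 4, 14, 5, 12, 2, 0, 13, 10, 7]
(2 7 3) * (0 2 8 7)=(0 2)(3 8 7)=[2, 1, 0, 8, 4, 5, 6, 3, 7]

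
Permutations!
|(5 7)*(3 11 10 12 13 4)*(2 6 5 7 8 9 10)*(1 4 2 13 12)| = |(1 4 3 11 13 2 6 5 8 9 10)| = 11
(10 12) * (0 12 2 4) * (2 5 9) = [12, 1, 4, 3, 0, 9, 6, 7, 8, 2, 5, 11, 10] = (0 12 10 5 9 2 4)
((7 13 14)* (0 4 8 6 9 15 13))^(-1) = (0 7 14 13 15 9 6 8 4)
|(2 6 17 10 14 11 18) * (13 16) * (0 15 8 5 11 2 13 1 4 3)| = 55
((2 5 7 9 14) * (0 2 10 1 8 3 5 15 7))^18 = ((0 2 15 7 9 14 10 1 8 3 5))^18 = (0 1 7 5 10 15 3 14 2 8 9)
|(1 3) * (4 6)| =2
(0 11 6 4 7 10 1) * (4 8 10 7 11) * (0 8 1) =(0 4 11 6 1 8 10) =[4, 8, 2, 3, 11, 5, 1, 7, 10, 9, 0, 6]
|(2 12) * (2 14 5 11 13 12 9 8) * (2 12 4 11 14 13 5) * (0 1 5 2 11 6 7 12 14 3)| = 20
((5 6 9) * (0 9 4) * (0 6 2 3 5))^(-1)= (0 9)(2 5 3)(4 6)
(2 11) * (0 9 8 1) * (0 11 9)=[0, 11, 9, 3, 4, 5, 6, 7, 1, 8, 10, 2]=(1 11 2 9 8)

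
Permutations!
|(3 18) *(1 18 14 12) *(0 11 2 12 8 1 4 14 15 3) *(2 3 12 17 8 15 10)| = |(0 11 3 10 2 17 8 1 18)(4 14 15 12)| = 36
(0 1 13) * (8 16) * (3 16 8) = (0 1 13)(3 16) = [1, 13, 2, 16, 4, 5, 6, 7, 8, 9, 10, 11, 12, 0, 14, 15, 3]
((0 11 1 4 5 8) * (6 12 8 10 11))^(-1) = (0 8 12 6)(1 11 10 5 4)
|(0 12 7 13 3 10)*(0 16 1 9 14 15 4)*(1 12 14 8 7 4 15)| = |(0 14 1 9 8 7 13 3 10 16 12 4)| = 12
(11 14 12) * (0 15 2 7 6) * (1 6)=[15, 6, 7, 3, 4, 5, 0, 1, 8, 9, 10, 14, 11, 13, 12, 2]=(0 15 2 7 1 6)(11 14 12)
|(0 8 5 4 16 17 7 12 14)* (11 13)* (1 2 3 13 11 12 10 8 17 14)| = 45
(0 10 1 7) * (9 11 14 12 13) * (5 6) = (0 10 1 7)(5 6)(9 11 14 12 13) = [10, 7, 2, 3, 4, 6, 5, 0, 8, 11, 1, 14, 13, 9, 12]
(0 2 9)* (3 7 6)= (0 2 9)(3 7 6)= [2, 1, 9, 7, 4, 5, 3, 6, 8, 0]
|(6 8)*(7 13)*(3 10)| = 2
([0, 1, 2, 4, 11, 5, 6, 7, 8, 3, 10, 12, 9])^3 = [0, 1, 2, 12, 9, 5, 6, 7, 8, 11, 10, 3, 4]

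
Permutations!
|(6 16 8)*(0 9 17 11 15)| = 15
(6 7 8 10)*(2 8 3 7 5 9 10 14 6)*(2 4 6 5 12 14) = (2 8)(3 7)(4 6 12 14 5 9 10) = [0, 1, 8, 7, 6, 9, 12, 3, 2, 10, 4, 11, 14, 13, 5]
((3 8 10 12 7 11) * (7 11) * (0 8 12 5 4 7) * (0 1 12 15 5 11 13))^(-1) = ((0 8 10 11 3 15 5 4 7 1 12 13))^(-1) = (0 13 12 1 7 4 5 15 3 11 10 8)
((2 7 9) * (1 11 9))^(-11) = (1 7 2 9 11)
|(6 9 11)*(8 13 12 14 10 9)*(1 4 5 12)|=11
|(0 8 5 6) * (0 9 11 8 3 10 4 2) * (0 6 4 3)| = |(2 6 9 11 8 5 4)(3 10)| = 14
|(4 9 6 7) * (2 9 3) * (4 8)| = |(2 9 6 7 8 4 3)| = 7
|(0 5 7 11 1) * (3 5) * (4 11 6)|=8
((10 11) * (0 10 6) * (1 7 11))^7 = (0 10 1 7 11 6)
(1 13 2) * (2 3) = (1 13 3 2) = [0, 13, 1, 2, 4, 5, 6, 7, 8, 9, 10, 11, 12, 3]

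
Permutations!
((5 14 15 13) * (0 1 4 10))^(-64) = (15)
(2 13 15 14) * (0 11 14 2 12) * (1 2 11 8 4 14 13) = (0 8 4 14 12)(1 2)(11 13 15) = [8, 2, 1, 3, 14, 5, 6, 7, 4, 9, 10, 13, 0, 15, 12, 11]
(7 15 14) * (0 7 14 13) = (0 7 15 13) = [7, 1, 2, 3, 4, 5, 6, 15, 8, 9, 10, 11, 12, 0, 14, 13]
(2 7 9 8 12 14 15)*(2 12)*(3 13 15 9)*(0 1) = (0 1)(2 7 3 13 15 12 14 9 8) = [1, 0, 7, 13, 4, 5, 6, 3, 2, 8, 10, 11, 14, 15, 9, 12]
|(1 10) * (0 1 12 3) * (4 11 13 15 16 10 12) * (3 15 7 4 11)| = 11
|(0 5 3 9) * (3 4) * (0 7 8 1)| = 8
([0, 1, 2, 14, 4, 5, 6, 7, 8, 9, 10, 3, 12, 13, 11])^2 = (3 11 14)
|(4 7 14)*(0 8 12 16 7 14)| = 10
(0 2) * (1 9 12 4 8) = [2, 9, 0, 3, 8, 5, 6, 7, 1, 12, 10, 11, 4] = (0 2)(1 9 12 4 8)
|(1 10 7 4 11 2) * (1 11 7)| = 2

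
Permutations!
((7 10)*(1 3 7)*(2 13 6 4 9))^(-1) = (1 10 7 3)(2 9 4 6 13) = ((1 3 7 10)(2 13 6 4 9))^(-1)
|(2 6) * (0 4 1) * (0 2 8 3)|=7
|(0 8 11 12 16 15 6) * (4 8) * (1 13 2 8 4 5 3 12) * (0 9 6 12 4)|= |(0 5 3 4)(1 13 2 8 11)(6 9)(12 16 15)|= 60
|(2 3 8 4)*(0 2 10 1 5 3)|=6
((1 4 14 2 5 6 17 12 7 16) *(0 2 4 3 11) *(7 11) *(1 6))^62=(0 6 1 11 16 5 12 7 2 17 3)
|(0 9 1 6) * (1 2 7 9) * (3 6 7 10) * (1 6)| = 6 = |(0 6)(1 7 9 2 10 3)|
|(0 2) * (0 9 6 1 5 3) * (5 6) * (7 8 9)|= 14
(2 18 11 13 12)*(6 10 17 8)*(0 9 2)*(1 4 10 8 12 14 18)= (0 9 2 1 4 10 17 12)(6 8)(11 13 14 18)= [9, 4, 1, 3, 10, 5, 8, 7, 6, 2, 17, 13, 0, 14, 18, 15, 16, 12, 11]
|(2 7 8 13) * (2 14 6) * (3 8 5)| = 8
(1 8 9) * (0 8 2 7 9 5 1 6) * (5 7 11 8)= (0 5 1 2 11 8 7 9 6)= [5, 2, 11, 3, 4, 1, 0, 9, 7, 6, 10, 8]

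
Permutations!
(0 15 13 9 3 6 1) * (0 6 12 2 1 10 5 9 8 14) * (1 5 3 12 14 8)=(0 15 13 1 6 10 3 14)(2 5 9 12)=[15, 6, 5, 14, 4, 9, 10, 7, 8, 12, 3, 11, 2, 1, 0, 13]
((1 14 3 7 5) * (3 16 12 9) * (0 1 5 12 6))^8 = ((0 1 14 16 6)(3 7 12 9))^8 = (0 16 1 6 14)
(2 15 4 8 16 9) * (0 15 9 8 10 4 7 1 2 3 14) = (0 15 7 1 2 9 3 14)(4 10)(8 16) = [15, 2, 9, 14, 10, 5, 6, 1, 16, 3, 4, 11, 12, 13, 0, 7, 8]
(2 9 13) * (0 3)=(0 3)(2 9 13)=[3, 1, 9, 0, 4, 5, 6, 7, 8, 13, 10, 11, 12, 2]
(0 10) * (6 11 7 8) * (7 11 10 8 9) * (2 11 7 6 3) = (0 8 3 2 11 7 9 6 10) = [8, 1, 11, 2, 4, 5, 10, 9, 3, 6, 0, 7]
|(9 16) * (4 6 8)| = 6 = |(4 6 8)(9 16)|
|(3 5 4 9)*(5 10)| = |(3 10 5 4 9)| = 5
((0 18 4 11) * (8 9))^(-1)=((0 18 4 11)(8 9))^(-1)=(0 11 4 18)(8 9)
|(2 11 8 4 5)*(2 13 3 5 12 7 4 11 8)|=3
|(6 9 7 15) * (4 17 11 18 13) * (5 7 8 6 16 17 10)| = 30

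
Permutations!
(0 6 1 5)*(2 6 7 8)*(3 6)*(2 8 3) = (8)(0 7 3 6 1 5) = [7, 5, 2, 6, 4, 0, 1, 3, 8]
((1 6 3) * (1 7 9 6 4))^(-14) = (3 9)(6 7)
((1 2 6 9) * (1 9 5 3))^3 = (9)(1 5 2 3 6)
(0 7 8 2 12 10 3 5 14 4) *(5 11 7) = (0 5 14 4)(2 12 10 3 11 7 8) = [5, 1, 12, 11, 0, 14, 6, 8, 2, 9, 3, 7, 10, 13, 4]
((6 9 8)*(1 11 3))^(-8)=((1 11 3)(6 9 8))^(-8)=(1 11 3)(6 9 8)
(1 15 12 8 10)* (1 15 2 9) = (1 2 9)(8 10 15 12) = [0, 2, 9, 3, 4, 5, 6, 7, 10, 1, 15, 11, 8, 13, 14, 12]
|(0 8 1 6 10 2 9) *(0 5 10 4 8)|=4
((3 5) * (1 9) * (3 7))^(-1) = ((1 9)(3 5 7))^(-1) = (1 9)(3 7 5)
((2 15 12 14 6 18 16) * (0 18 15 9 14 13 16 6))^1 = ((0 18 6 15 12 13 16 2 9 14))^1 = (0 18 6 15 12 13 16 2 9 14)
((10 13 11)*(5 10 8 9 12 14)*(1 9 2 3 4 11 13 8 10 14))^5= (1 12 9)(2 8 10 11 4 3)(5 14)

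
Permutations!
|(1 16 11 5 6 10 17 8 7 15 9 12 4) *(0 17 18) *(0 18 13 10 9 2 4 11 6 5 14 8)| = 12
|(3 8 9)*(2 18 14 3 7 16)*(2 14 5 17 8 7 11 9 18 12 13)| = |(2 12 13)(3 7 16 14)(5 17 8 18)(9 11)| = 12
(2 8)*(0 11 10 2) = (0 11 10 2 8) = [11, 1, 8, 3, 4, 5, 6, 7, 0, 9, 2, 10]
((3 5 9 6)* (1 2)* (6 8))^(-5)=((1 2)(3 5 9 8 6))^(-5)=(9)(1 2)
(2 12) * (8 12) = (2 8 12) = [0, 1, 8, 3, 4, 5, 6, 7, 12, 9, 10, 11, 2]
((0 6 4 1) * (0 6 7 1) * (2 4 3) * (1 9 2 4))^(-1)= (0 4 3 6 1 2 9 7)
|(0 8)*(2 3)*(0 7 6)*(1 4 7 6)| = 6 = |(0 8 6)(1 4 7)(2 3)|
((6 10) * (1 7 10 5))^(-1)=(1 5 6 10 7)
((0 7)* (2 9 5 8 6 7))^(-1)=((0 2 9 5 8 6 7))^(-1)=(0 7 6 8 5 9 2)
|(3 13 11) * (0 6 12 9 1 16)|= 6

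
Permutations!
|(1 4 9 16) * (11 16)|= 5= |(1 4 9 11 16)|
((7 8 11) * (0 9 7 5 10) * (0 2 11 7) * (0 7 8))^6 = ((0 9 7)(2 11 5 10))^6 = (2 5)(10 11)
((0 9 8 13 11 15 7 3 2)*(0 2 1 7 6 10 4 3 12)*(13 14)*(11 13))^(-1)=(0 12 7 1 3 4 10 6 15 11 14 8 9)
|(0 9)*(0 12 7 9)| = |(7 9 12)| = 3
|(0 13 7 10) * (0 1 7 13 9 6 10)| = 6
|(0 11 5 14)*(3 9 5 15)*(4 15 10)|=|(0 11 10 4 15 3 9 5 14)|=9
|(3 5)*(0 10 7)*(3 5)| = 3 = |(0 10 7)|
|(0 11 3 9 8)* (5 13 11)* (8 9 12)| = 7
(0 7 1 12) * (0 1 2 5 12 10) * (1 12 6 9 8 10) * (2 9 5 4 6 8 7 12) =(0 12 2 4 6 5 8 10)(7 9) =[12, 1, 4, 3, 6, 8, 5, 9, 10, 7, 0, 11, 2]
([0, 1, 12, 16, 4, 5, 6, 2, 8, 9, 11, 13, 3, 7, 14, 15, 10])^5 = (2 11 3 7 10 12 13 16)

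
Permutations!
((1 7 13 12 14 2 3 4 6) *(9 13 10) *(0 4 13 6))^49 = (0 4)(1 6 9 10 7)(2 14 12 13 3)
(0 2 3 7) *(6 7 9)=(0 2 3 9 6 7)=[2, 1, 3, 9, 4, 5, 7, 0, 8, 6]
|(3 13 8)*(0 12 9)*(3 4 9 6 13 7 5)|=|(0 12 6 13 8 4 9)(3 7 5)|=21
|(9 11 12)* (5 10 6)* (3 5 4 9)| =8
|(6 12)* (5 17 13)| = |(5 17 13)(6 12)| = 6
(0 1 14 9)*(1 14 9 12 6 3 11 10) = (0 14 12 6 3 11 10 1 9) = [14, 9, 2, 11, 4, 5, 3, 7, 8, 0, 1, 10, 6, 13, 12]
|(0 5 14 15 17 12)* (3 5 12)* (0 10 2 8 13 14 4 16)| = 13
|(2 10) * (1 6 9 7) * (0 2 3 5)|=20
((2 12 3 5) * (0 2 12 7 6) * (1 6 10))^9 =((0 2 7 10 1 6)(3 5 12))^9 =(12)(0 10)(1 2)(6 7)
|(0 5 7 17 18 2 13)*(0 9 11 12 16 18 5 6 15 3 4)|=|(0 6 15 3 4)(2 13 9 11 12 16 18)(5 7 17)|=105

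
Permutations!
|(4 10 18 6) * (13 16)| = 4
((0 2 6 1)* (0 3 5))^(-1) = ((0 2 6 1 3 5))^(-1) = (0 5 3 1 6 2)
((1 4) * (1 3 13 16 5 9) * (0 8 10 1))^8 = ((0 8 10 1 4 3 13 16 5 9))^8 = (0 5 13 4 10)(1 8 9 16 3)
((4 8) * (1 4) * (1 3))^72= (8)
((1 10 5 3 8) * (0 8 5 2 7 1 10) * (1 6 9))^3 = ((0 8 10 2 7 6 9 1)(3 5))^3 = (0 2 9 8 7 1 10 6)(3 5)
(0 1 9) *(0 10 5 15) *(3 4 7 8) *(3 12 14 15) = [1, 9, 2, 4, 7, 3, 6, 8, 12, 10, 5, 11, 14, 13, 15, 0] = (0 1 9 10 5 3 4 7 8 12 14 15)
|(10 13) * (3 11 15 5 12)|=10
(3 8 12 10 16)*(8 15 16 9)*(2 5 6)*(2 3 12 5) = (3 15 16 12 10 9 8 5 6) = [0, 1, 2, 15, 4, 6, 3, 7, 5, 8, 9, 11, 10, 13, 14, 16, 12]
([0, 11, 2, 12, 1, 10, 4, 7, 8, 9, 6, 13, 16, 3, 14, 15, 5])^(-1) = [0, 4, 2, 13, 6, 16, 10, 7, 8, 9, 5, 1, 3, 11, 14, 15, 12]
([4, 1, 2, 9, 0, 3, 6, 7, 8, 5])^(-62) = [0, 1, 2, 9, 4, 3, 6, 7, 8, 5]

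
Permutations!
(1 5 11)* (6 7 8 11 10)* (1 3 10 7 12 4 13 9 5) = [0, 1, 2, 10, 13, 7, 12, 8, 11, 5, 6, 3, 4, 9] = (3 10 6 12 4 13 9 5 7 8 11)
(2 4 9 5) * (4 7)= (2 7 4 9 5)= [0, 1, 7, 3, 9, 2, 6, 4, 8, 5]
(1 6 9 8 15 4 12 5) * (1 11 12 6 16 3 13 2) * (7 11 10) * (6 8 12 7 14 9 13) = (1 16 3 6 13 2)(4 8 15)(5 10 14 9 12)(7 11) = [0, 16, 1, 6, 8, 10, 13, 11, 15, 12, 14, 7, 5, 2, 9, 4, 3]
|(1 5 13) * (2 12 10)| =3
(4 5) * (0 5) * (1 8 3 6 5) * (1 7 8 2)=(0 7 8 3 6 5 4)(1 2)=[7, 2, 1, 6, 0, 4, 5, 8, 3]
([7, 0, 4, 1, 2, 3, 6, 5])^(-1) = (0 1 3 5 7)(2 4)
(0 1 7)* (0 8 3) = (0 1 7 8 3) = [1, 7, 2, 0, 4, 5, 6, 8, 3]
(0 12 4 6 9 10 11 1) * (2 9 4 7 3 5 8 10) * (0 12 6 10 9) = [6, 12, 0, 5, 10, 8, 4, 3, 9, 2, 11, 1, 7] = (0 6 4 10 11 1 12 7 3 5 8 9 2)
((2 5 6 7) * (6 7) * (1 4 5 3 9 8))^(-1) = ((1 4 5 7 2 3 9 8))^(-1) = (1 8 9 3 2 7 5 4)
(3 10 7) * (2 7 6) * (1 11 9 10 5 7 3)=[0, 11, 3, 5, 4, 7, 2, 1, 8, 10, 6, 9]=(1 11 9 10 6 2 3 5 7)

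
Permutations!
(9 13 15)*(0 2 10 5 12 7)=(0 2 10 5 12 7)(9 13 15)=[2, 1, 10, 3, 4, 12, 6, 0, 8, 13, 5, 11, 7, 15, 14, 9]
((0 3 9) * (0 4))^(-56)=(9)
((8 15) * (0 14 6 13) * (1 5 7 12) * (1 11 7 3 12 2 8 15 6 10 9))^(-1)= ((15)(0 14 10 9 1 5 3 12 11 7 2 8 6 13))^(-1)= (15)(0 13 6 8 2 7 11 12 3 5 1 9 10 14)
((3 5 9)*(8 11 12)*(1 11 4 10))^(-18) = (12)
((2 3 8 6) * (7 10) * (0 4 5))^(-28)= (10)(0 5 4)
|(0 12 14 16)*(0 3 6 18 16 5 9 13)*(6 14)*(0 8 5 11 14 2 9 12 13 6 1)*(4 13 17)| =24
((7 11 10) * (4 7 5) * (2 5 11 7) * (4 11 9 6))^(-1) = ((2 5 11 10 9 6 4))^(-1) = (2 4 6 9 10 11 5)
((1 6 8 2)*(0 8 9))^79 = ((0 8 2 1 6 9))^79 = (0 8 2 1 6 9)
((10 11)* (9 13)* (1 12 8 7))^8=((1 12 8 7)(9 13)(10 11))^8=(13)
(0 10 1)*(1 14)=(0 10 14 1)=[10, 0, 2, 3, 4, 5, 6, 7, 8, 9, 14, 11, 12, 13, 1]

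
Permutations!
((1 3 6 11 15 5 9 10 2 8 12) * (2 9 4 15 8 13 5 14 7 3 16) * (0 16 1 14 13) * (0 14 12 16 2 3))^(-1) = (0 7 14 2)(3 16 8 11 6)(4 5 13 15)(9 10) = ((0 2 14 7)(3 6 11 8 16)(4 15 13 5)(9 10))^(-1)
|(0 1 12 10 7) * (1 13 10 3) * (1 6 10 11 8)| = 10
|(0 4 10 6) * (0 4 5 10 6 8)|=|(0 5 10 8)(4 6)|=4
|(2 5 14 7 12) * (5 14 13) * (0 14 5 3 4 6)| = |(0 14 7 12 2 5 13 3 4 6)| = 10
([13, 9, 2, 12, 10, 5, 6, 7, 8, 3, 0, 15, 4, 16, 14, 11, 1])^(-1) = [10, 16, 2, 9, 12, 5, 6, 7, 8, 1, 4, 15, 3, 0, 14, 11, 13]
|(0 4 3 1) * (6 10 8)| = 12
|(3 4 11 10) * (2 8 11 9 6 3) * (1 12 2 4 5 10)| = |(1 12 2 8 11)(3 5 10 4 9 6)| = 30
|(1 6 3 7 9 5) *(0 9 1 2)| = 4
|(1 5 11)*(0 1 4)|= 5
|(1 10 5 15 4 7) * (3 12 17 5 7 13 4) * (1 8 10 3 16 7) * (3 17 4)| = 8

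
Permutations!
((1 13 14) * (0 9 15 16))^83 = (0 16 15 9)(1 14 13)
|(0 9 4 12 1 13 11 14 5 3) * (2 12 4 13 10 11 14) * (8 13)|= 35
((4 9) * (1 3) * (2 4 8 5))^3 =(1 3)(2 8 4 5 9)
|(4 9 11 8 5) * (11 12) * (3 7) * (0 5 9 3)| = |(0 5 4 3 7)(8 9 12 11)| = 20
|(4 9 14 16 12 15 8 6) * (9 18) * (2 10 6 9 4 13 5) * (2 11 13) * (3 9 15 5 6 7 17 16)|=|(2 10 7 17 16 12 5 11 13 6)(3 9 14)(4 18)(8 15)|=30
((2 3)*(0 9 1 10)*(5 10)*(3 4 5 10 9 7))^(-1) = ((0 7 3 2 4 5 9 1 10))^(-1) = (0 10 1 9 5 4 2 3 7)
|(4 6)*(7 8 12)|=|(4 6)(7 8 12)|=6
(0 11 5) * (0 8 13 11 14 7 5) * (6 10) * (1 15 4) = (0 14 7 5 8 13 11)(1 15 4)(6 10) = [14, 15, 2, 3, 1, 8, 10, 5, 13, 9, 6, 0, 12, 11, 7, 4]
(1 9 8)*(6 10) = (1 9 8)(6 10) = [0, 9, 2, 3, 4, 5, 10, 7, 1, 8, 6]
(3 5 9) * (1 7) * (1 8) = (1 7 8)(3 5 9) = [0, 7, 2, 5, 4, 9, 6, 8, 1, 3]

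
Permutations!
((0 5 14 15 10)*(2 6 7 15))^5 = ((0 5 14 2 6 7 15 10))^5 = (0 7 14 10 6 5 15 2)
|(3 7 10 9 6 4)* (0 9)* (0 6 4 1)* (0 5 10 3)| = |(0 9 4)(1 5 10 6)(3 7)| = 12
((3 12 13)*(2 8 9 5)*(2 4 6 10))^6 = (13)(2 10 6 4 5 9 8)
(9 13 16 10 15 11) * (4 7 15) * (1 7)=(1 7 15 11 9 13 16 10 4)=[0, 7, 2, 3, 1, 5, 6, 15, 8, 13, 4, 9, 12, 16, 14, 11, 10]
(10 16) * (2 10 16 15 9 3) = (16)(2 10 15 9 3) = [0, 1, 10, 2, 4, 5, 6, 7, 8, 3, 15, 11, 12, 13, 14, 9, 16]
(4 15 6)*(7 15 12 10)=(4 12 10 7 15 6)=[0, 1, 2, 3, 12, 5, 4, 15, 8, 9, 7, 11, 10, 13, 14, 6]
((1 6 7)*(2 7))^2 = (1 2)(6 7)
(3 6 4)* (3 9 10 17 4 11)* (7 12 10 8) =(3 6 11)(4 9 8 7 12 10 17) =[0, 1, 2, 6, 9, 5, 11, 12, 7, 8, 17, 3, 10, 13, 14, 15, 16, 4]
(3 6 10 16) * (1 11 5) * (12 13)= (1 11 5)(3 6 10 16)(12 13)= [0, 11, 2, 6, 4, 1, 10, 7, 8, 9, 16, 5, 13, 12, 14, 15, 3]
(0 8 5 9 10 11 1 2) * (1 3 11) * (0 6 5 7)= (0 8 7)(1 2 6 5 9 10)(3 11)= [8, 2, 6, 11, 4, 9, 5, 0, 7, 10, 1, 3]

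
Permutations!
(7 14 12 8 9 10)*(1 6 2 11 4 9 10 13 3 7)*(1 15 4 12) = (1 6 2 11 12 8 10 15 4 9 13 3 7 14) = [0, 6, 11, 7, 9, 5, 2, 14, 10, 13, 15, 12, 8, 3, 1, 4]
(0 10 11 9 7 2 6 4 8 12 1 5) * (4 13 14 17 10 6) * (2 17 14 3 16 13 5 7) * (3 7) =(0 6 5)(1 3 16 13 7 17 10 11 9 2 4 8 12) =[6, 3, 4, 16, 8, 0, 5, 17, 12, 2, 11, 9, 1, 7, 14, 15, 13, 10]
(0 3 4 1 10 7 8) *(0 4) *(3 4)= (0 4 1 10 7 8 3)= [4, 10, 2, 0, 1, 5, 6, 8, 3, 9, 7]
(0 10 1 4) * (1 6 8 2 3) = (0 10 6 8 2 3 1 4) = [10, 4, 3, 1, 0, 5, 8, 7, 2, 9, 6]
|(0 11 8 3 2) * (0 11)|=4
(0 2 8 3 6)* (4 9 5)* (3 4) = (0 2 8 4 9 5 3 6) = [2, 1, 8, 6, 9, 3, 0, 7, 4, 5]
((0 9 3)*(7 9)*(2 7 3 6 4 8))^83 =(0 3)(2 8 4 6 9 7)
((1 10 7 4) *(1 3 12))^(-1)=(1 12 3 4 7 10)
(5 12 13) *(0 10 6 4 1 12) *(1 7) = (0 10 6 4 7 1 12 13 5) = [10, 12, 2, 3, 7, 0, 4, 1, 8, 9, 6, 11, 13, 5]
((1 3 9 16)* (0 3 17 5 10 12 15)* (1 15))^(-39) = ((0 3 9 16 15)(1 17 5 10 12))^(-39) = (0 3 9 16 15)(1 17 5 10 12)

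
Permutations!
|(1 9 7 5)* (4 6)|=4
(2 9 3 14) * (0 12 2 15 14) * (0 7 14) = [12, 1, 9, 7, 4, 5, 6, 14, 8, 3, 10, 11, 2, 13, 15, 0] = (0 12 2 9 3 7 14 15)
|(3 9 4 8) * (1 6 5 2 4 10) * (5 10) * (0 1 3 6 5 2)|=21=|(0 1 5)(2 4 8 6 10 3 9)|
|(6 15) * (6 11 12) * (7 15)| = 5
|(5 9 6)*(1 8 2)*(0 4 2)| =|(0 4 2 1 8)(5 9 6)| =15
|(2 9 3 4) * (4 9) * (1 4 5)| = 4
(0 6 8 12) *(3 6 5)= (0 5 3 6 8 12)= [5, 1, 2, 6, 4, 3, 8, 7, 12, 9, 10, 11, 0]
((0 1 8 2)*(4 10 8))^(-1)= (0 2 8 10 4 1)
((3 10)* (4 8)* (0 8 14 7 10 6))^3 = ((0 8 4 14 7 10 3 6))^3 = (0 14 3 8 7 6 4 10)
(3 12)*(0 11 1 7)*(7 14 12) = (0 11 1 14 12 3 7) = [11, 14, 2, 7, 4, 5, 6, 0, 8, 9, 10, 1, 3, 13, 12]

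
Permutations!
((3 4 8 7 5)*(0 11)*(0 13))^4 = ((0 11 13)(3 4 8 7 5))^4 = (0 11 13)(3 5 7 8 4)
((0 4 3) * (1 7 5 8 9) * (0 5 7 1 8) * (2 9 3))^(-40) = ((0 4 2 9 8 3 5))^(-40) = (0 2 8 5 4 9 3)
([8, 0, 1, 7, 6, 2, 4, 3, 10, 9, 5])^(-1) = [1, 2, 5, 7, 6, 10, 4, 3, 0, 9, 8]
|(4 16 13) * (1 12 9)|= 3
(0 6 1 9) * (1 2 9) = (0 6 2 9) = [6, 1, 9, 3, 4, 5, 2, 7, 8, 0]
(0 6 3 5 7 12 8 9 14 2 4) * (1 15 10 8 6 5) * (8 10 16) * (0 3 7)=(0 5)(1 15 16 8 9 14 2 4 3)(6 7 12)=[5, 15, 4, 1, 3, 0, 7, 12, 9, 14, 10, 11, 6, 13, 2, 16, 8]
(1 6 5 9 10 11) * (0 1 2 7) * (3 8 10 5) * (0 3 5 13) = (0 1 6 5 9 13)(2 7 3 8 10 11) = [1, 6, 7, 8, 4, 9, 5, 3, 10, 13, 11, 2, 12, 0]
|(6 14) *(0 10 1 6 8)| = 6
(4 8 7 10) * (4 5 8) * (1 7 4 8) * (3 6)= [0, 7, 2, 6, 8, 1, 3, 10, 4, 9, 5]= (1 7 10 5)(3 6)(4 8)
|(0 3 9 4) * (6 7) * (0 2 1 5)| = |(0 3 9 4 2 1 5)(6 7)| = 14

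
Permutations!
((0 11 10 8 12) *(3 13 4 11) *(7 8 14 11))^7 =(10 14 11)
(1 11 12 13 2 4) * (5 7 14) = (1 11 12 13 2 4)(5 7 14) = [0, 11, 4, 3, 1, 7, 6, 14, 8, 9, 10, 12, 13, 2, 5]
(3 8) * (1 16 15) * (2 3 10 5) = [0, 16, 3, 8, 4, 2, 6, 7, 10, 9, 5, 11, 12, 13, 14, 1, 15] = (1 16 15)(2 3 8 10 5)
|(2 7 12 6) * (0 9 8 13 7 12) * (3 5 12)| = |(0 9 8 13 7)(2 3 5 12 6)| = 5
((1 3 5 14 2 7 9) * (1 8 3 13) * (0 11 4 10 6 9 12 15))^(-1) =((0 11 4 10 6 9 8 3 5 14 2 7 12 15)(1 13))^(-1) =(0 15 12 7 2 14 5 3 8 9 6 10 4 11)(1 13)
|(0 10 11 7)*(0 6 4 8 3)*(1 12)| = 8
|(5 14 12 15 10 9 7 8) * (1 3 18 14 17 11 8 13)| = 20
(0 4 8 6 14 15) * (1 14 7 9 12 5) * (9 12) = (0 4 8 6 7 12 5 1 14 15) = [4, 14, 2, 3, 8, 1, 7, 12, 6, 9, 10, 11, 5, 13, 15, 0]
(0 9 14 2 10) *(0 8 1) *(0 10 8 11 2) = (0 9 14)(1 10 11 2 8) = [9, 10, 8, 3, 4, 5, 6, 7, 1, 14, 11, 2, 12, 13, 0]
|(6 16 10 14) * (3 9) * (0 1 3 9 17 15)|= |(0 1 3 17 15)(6 16 10 14)|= 20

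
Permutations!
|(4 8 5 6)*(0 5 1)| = |(0 5 6 4 8 1)| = 6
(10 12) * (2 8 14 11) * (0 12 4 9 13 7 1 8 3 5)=(0 12 10 4 9 13 7 1 8 14 11 2 3 5)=[12, 8, 3, 5, 9, 0, 6, 1, 14, 13, 4, 2, 10, 7, 11]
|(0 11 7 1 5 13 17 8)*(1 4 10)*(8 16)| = 11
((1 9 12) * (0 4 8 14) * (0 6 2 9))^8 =(0 1 12 9 2 6 14 8 4)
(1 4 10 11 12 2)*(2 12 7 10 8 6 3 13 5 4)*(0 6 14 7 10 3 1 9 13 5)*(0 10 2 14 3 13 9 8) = [6, 14, 8, 5, 0, 4, 1, 13, 3, 9, 11, 2, 12, 10, 7] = (0 6 1 14 7 13 10 11 2 8 3 5 4)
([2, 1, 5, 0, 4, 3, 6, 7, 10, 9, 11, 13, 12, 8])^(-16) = (13)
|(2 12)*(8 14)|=2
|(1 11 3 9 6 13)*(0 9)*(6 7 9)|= |(0 6 13 1 11 3)(7 9)|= 6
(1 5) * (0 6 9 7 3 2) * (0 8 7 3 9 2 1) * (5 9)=(0 6 2 8 7 5)(1 9 3)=[6, 9, 8, 1, 4, 0, 2, 5, 7, 3]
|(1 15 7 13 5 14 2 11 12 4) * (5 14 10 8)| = |(1 15 7 13 14 2 11 12 4)(5 10 8)| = 9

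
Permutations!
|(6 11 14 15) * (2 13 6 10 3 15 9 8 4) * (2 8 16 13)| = |(3 15 10)(4 8)(6 11 14 9 16 13)| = 6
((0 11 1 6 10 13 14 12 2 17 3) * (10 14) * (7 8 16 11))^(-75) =((0 7 8 16 11 1 6 14 12 2 17 3)(10 13))^(-75) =(0 2 6 16)(1 8 3 12)(7 17 14 11)(10 13)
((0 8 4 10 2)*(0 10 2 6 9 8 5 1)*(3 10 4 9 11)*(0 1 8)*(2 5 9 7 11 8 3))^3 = ((0 9)(2 4 5 3 10 6 8 7 11))^3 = (0 9)(2 3 8)(4 10 7)(5 6 11)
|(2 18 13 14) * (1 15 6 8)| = |(1 15 6 8)(2 18 13 14)| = 4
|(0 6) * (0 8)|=|(0 6 8)|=3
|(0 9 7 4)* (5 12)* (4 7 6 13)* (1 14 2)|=30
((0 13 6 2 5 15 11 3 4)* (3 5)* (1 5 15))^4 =(15)(0 3 6)(2 13 4)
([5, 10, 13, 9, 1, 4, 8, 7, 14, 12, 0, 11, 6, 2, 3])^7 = [4, 0, 13, 9, 10, 1, 8, 7, 14, 12, 5, 11, 6, 2, 3]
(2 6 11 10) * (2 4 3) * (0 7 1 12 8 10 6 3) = [7, 12, 3, 2, 0, 5, 11, 1, 10, 9, 4, 6, 8] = (0 7 1 12 8 10 4)(2 3)(6 11)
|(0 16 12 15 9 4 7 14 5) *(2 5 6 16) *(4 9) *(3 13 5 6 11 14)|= |(0 2 6 16 12 15 4 7 3 13 5)(11 14)|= 22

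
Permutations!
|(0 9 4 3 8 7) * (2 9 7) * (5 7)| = |(0 5 7)(2 9 4 3 8)| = 15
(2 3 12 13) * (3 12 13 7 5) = [0, 1, 12, 13, 4, 3, 6, 5, 8, 9, 10, 11, 7, 2] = (2 12 7 5 3 13)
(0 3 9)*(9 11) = (0 3 11 9) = [3, 1, 2, 11, 4, 5, 6, 7, 8, 0, 10, 9]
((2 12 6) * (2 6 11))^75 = (12)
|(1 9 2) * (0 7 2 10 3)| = |(0 7 2 1 9 10 3)| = 7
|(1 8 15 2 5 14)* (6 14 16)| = 8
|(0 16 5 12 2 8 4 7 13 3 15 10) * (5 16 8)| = 24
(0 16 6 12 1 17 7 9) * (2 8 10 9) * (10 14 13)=(0 16 6 12 1 17 7 2 8 14 13 10 9)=[16, 17, 8, 3, 4, 5, 12, 2, 14, 0, 9, 11, 1, 10, 13, 15, 6, 7]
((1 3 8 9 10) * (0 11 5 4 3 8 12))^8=(0 5 3)(4 12 11)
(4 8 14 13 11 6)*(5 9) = (4 8 14 13 11 6)(5 9) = [0, 1, 2, 3, 8, 9, 4, 7, 14, 5, 10, 6, 12, 11, 13]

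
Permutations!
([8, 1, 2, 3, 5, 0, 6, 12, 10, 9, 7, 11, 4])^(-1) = [5, 1, 2, 3, 12, 4, 6, 10, 0, 9, 8, 11, 7]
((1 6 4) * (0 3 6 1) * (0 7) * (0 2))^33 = ((0 3 6 4 7 2))^33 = (0 4)(2 6)(3 7)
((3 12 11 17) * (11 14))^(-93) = (3 14 17 12 11)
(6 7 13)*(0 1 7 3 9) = (0 1 7 13 6 3 9) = [1, 7, 2, 9, 4, 5, 3, 13, 8, 0, 10, 11, 12, 6]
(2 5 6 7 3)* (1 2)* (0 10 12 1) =[10, 2, 5, 0, 4, 6, 7, 3, 8, 9, 12, 11, 1] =(0 10 12 1 2 5 6 7 3)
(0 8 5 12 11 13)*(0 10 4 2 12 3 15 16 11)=(0 8 5 3 15 16 11 13 10 4 2 12)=[8, 1, 12, 15, 2, 3, 6, 7, 5, 9, 4, 13, 0, 10, 14, 16, 11]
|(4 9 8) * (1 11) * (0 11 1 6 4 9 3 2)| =|(0 11 6 4 3 2)(8 9)| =6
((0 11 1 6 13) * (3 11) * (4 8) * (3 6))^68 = ((0 6 13)(1 3 11)(4 8))^68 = (0 13 6)(1 11 3)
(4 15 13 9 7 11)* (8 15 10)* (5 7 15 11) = [0, 1, 2, 3, 10, 7, 6, 5, 11, 15, 8, 4, 12, 9, 14, 13] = (4 10 8 11)(5 7)(9 15 13)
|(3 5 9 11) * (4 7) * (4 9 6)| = |(3 5 6 4 7 9 11)| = 7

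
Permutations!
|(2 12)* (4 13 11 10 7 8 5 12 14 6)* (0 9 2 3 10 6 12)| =20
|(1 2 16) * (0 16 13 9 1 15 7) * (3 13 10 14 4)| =|(0 16 15 7)(1 2 10 14 4 3 13 9)| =8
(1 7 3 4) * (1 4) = (1 7 3) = [0, 7, 2, 1, 4, 5, 6, 3]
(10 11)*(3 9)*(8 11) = [0, 1, 2, 9, 4, 5, 6, 7, 11, 3, 8, 10] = (3 9)(8 11 10)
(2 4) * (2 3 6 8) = (2 4 3 6 8) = [0, 1, 4, 6, 3, 5, 8, 7, 2]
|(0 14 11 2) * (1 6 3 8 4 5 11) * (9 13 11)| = |(0 14 1 6 3 8 4 5 9 13 11 2)| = 12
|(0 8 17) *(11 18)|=|(0 8 17)(11 18)|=6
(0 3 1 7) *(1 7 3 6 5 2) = (0 6 5 2 1 3 7) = [6, 3, 1, 7, 4, 2, 5, 0]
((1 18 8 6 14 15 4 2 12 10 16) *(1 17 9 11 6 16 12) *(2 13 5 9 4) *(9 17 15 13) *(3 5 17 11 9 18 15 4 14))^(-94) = ((1 15 2)(3 5 11 6)(4 18 8 16)(10 12)(13 17 14))^(-94) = (1 2 15)(3 11)(4 8)(5 6)(13 14 17)(16 18)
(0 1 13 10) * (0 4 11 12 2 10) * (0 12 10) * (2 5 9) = [1, 13, 0, 3, 11, 9, 6, 7, 8, 2, 4, 10, 5, 12] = (0 1 13 12 5 9 2)(4 11 10)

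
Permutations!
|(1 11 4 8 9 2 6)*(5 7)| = 14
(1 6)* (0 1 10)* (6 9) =(0 1 9 6 10) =[1, 9, 2, 3, 4, 5, 10, 7, 8, 6, 0]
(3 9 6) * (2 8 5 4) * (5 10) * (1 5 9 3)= [0, 5, 8, 3, 2, 4, 1, 7, 10, 6, 9]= (1 5 4 2 8 10 9 6)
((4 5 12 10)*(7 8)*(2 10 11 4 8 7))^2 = ((2 10 8)(4 5 12 11))^2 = (2 8 10)(4 12)(5 11)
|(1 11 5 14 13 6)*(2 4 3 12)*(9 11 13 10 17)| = |(1 13 6)(2 4 3 12)(5 14 10 17 9 11)| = 12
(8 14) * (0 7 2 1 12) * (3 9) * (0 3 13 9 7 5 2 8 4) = (0 5 2 1 12 3 7 8 14 4)(9 13) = [5, 12, 1, 7, 0, 2, 6, 8, 14, 13, 10, 11, 3, 9, 4]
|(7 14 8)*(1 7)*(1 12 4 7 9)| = 10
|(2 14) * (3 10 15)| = 6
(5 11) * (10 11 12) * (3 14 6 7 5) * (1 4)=[0, 4, 2, 14, 1, 12, 7, 5, 8, 9, 11, 3, 10, 13, 6]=(1 4)(3 14 6 7 5 12 10 11)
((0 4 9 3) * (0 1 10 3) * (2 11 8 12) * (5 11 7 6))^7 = (12)(0 4 9)(1 10 3)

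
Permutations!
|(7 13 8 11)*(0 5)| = 4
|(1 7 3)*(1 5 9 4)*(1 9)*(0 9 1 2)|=|(0 9 4 1 7 3 5 2)|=8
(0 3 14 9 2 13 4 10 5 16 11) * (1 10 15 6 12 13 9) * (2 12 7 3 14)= [14, 10, 9, 2, 15, 16, 7, 3, 8, 12, 5, 0, 13, 4, 1, 6, 11]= (0 14 1 10 5 16 11)(2 9 12 13 4 15 6 7 3)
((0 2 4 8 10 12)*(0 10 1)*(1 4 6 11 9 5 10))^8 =((0 2 6 11 9 5 10 12 1)(4 8))^8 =(0 1 12 10 5 9 11 6 2)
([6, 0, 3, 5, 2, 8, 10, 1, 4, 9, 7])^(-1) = (0 1 7 10 6)(2 4 8 5 3)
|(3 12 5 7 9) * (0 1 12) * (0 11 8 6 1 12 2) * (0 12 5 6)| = 28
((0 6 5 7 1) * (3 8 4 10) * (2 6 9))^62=(0 1 7 5 6 2 9)(3 4)(8 10)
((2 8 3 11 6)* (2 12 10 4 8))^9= (3 6 10 8 11 12 4)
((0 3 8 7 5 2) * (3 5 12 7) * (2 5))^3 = (0 2)(3 8)(7 12)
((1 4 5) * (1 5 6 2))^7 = (1 2 6 4)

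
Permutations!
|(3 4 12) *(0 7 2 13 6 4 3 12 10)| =7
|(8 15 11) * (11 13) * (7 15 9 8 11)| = |(7 15 13)(8 9)| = 6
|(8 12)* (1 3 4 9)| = 4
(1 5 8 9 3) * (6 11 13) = [0, 5, 2, 1, 4, 8, 11, 7, 9, 3, 10, 13, 12, 6] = (1 5 8 9 3)(6 11 13)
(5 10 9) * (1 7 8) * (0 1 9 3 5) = [1, 7, 2, 5, 4, 10, 6, 8, 9, 0, 3] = (0 1 7 8 9)(3 5 10)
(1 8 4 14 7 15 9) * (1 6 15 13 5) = (1 8 4 14 7 13 5)(6 15 9) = [0, 8, 2, 3, 14, 1, 15, 13, 4, 6, 10, 11, 12, 5, 7, 9]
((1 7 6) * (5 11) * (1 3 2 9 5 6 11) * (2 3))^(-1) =(1 5 9 2 6 11 7)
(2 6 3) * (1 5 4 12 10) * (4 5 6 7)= (1 6 3 2 7 4 12 10)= [0, 6, 7, 2, 12, 5, 3, 4, 8, 9, 1, 11, 10]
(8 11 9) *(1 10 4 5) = [0, 10, 2, 3, 5, 1, 6, 7, 11, 8, 4, 9] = (1 10 4 5)(8 11 9)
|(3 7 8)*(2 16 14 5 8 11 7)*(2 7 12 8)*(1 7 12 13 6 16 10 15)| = |(1 7 11 13 6 16 14 5 2 10 15)(3 12 8)| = 33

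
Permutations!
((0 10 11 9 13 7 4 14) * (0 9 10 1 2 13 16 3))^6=((0 1 2 13 7 4 14 9 16 3)(10 11))^6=(0 14 2 16 7)(1 9 13 3 4)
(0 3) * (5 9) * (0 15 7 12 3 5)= [5, 1, 2, 15, 4, 9, 6, 12, 8, 0, 10, 11, 3, 13, 14, 7]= (0 5 9)(3 15 7 12)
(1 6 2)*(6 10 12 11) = (1 10 12 11 6 2) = [0, 10, 1, 3, 4, 5, 2, 7, 8, 9, 12, 6, 11]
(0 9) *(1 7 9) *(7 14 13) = (0 1 14 13 7 9) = [1, 14, 2, 3, 4, 5, 6, 9, 8, 0, 10, 11, 12, 7, 13]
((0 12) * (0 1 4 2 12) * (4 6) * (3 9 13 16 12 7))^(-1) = (1 12 16 13 9 3 7 2 4 6)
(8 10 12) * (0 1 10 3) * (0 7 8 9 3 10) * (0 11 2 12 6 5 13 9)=(0 1 11 2 12)(3 7 8 10 6 5 13 9)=[1, 11, 12, 7, 4, 13, 5, 8, 10, 3, 6, 2, 0, 9]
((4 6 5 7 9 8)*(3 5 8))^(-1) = ((3 5 7 9)(4 6 8))^(-1) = (3 9 7 5)(4 8 6)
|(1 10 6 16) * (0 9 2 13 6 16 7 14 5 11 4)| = 30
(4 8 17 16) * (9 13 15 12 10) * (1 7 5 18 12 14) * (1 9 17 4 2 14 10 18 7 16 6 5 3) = (1 16 2 14 9 13 15 10 17 6 5 7 3)(4 8)(12 18) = [0, 16, 14, 1, 8, 7, 5, 3, 4, 13, 17, 11, 18, 15, 9, 10, 2, 6, 12]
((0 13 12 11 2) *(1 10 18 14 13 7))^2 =((0 7 1 10 18 14 13 12 11 2))^2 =(0 1 18 13 11)(2 7 10 14 12)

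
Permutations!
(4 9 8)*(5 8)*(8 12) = (4 9 5 12 8) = [0, 1, 2, 3, 9, 12, 6, 7, 4, 5, 10, 11, 8]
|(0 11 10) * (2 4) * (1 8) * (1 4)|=|(0 11 10)(1 8 4 2)|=12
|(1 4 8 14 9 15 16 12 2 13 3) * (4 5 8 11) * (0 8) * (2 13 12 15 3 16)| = |(0 8 14 9 3 1 5)(2 12 13 16 15)(4 11)| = 70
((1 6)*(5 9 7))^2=((1 6)(5 9 7))^2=(5 7 9)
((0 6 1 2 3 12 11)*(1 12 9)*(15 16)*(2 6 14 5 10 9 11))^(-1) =(0 11 3 2 12 6 1 9 10 5 14)(15 16)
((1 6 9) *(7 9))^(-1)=((1 6 7 9))^(-1)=(1 9 7 6)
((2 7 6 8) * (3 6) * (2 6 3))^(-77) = ((2 7)(6 8))^(-77) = (2 7)(6 8)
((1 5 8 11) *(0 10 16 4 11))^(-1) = (0 8 5 1 11 4 16 10)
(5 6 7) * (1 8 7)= (1 8 7 5 6)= [0, 8, 2, 3, 4, 6, 1, 5, 7]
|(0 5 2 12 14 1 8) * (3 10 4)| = |(0 5 2 12 14 1 8)(3 10 4)| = 21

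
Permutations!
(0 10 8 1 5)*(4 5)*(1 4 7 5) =(0 10 8 4 1 7 5) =[10, 7, 2, 3, 1, 0, 6, 5, 4, 9, 8]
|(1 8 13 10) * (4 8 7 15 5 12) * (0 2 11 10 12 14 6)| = |(0 2 11 10 1 7 15 5 14 6)(4 8 13 12)| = 20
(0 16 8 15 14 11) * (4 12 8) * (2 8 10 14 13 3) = [16, 1, 8, 2, 12, 5, 6, 7, 15, 9, 14, 0, 10, 3, 11, 13, 4] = (0 16 4 12 10 14 11)(2 8 15 13 3)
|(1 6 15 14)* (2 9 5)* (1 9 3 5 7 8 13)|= |(1 6 15 14 9 7 8 13)(2 3 5)|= 24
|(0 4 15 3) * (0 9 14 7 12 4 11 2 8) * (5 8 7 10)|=|(0 11 2 7 12 4 15 3 9 14 10 5 8)|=13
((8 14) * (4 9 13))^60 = (14)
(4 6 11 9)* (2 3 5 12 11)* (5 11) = (2 3 11 9 4 6)(5 12) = [0, 1, 3, 11, 6, 12, 2, 7, 8, 4, 10, 9, 5]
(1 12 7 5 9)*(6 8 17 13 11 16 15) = (1 12 7 5 9)(6 8 17 13 11 16 15) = [0, 12, 2, 3, 4, 9, 8, 5, 17, 1, 10, 16, 7, 11, 14, 6, 15, 13]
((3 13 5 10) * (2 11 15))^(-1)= ((2 11 15)(3 13 5 10))^(-1)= (2 15 11)(3 10 5 13)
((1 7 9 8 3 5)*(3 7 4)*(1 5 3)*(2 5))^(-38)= (7 9 8)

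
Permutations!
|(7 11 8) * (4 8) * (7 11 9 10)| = 3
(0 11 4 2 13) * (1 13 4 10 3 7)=[11, 13, 4, 7, 2, 5, 6, 1, 8, 9, 3, 10, 12, 0]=(0 11 10 3 7 1 13)(2 4)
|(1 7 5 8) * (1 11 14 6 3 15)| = |(1 7 5 8 11 14 6 3 15)| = 9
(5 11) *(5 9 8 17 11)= (8 17 11 9)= [0, 1, 2, 3, 4, 5, 6, 7, 17, 8, 10, 9, 12, 13, 14, 15, 16, 11]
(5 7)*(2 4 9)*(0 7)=(0 7 5)(2 4 9)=[7, 1, 4, 3, 9, 0, 6, 5, 8, 2]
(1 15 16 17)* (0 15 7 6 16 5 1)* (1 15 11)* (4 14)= (0 11 1 7 6 16 17)(4 14)(5 15)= [11, 7, 2, 3, 14, 15, 16, 6, 8, 9, 10, 1, 12, 13, 4, 5, 17, 0]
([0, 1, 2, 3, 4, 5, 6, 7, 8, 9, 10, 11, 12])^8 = (12)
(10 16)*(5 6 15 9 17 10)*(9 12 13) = [0, 1, 2, 3, 4, 6, 15, 7, 8, 17, 16, 11, 13, 9, 14, 12, 5, 10] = (5 6 15 12 13 9 17 10 16)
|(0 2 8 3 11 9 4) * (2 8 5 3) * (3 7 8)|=20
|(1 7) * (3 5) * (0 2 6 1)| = |(0 2 6 1 7)(3 5)| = 10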